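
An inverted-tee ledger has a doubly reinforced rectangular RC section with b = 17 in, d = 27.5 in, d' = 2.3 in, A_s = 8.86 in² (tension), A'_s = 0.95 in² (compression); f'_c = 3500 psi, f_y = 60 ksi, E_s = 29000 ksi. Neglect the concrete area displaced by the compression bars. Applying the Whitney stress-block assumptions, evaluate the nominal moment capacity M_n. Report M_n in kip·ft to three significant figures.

M_n ≈ 1020 kip·ft

Assume both steels yield.
a = (A_s − A'_s) f_y/(0.85 f'_c b) = (8.86 − 0.95) × 60/(0.85 × 3.5 × 17) = 9.384 in.
c = a/β₁ = 9.384/0.85 = 11.040 in; ε'_s = 0.003(c − d')/c = 0.0024 ≥ ε_y = 0.0021, so the compression steel yields.
M_n = (A_s − A'_s) f_y (d − a/2) + A'_s f_y (d − d') = 474.6 × (27.5 − 4.692) + 57 × (27.5 − 2.3) = 10824.7 + 1436.4 = 12261.1 kip·in = 12261.1/12 = 1021.76 kip·ft.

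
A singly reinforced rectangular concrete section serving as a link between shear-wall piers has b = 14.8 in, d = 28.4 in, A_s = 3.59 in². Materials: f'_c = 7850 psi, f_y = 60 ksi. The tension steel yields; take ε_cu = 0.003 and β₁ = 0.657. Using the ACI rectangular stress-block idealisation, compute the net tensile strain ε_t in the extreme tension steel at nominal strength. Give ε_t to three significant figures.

a = A_s f_y/(0.85 f'_c b) = 2.181 in.
β₁ = 0.657, so c = a/β₁ = 2.181/0.657 = 3.320 in.
From the linear strain diagram with ε_cu = 0.003: ε_t = 0.003 (d − c)/c = 0.003 × (28.4 − 3.320)/3.320 = 0.0227.
Since ε_t ≥ 0.005, the section is tension-controlled.

ε_t ≈ 0.0227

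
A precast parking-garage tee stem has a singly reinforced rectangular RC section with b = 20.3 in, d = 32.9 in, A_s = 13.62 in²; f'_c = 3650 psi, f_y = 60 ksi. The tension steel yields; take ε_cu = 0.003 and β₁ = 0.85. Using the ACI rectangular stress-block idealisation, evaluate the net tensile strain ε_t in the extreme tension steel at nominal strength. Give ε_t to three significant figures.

ε_t ≈ 0.00347

a = A_s f_y/(0.85 f'_c b) = 12.975 in.
β₁ = 0.85, so c = a/β₁ = 12.975/0.85 = 15.265 in.
From the linear strain diagram with ε_cu = 0.003: ε_t = 0.003 (d − c)/c = 0.003 × (32.9 − 15.265)/15.265 = 0.00347.
ε_t < 0.004 — the section is over-reinforced for flexure under ACI limits.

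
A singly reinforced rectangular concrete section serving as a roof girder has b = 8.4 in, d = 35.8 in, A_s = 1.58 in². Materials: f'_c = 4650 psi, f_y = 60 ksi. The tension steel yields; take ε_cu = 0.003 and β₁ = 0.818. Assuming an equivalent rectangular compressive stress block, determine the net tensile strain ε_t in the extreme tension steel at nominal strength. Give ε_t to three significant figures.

ε_t ≈ 0.0278

a = A_s f_y/(0.85 f'_c b) = 2.855 in.
β₁ = 0.818, so c = a/β₁ = 2.855/0.818 = 3.490 in.
From the linear strain diagram with ε_cu = 0.003: ε_t = 0.003 (d − c)/c = 0.003 × (35.8 − 3.490)/3.490 = 0.0278.
Since ε_t ≥ 0.005, the section is tension-controlled.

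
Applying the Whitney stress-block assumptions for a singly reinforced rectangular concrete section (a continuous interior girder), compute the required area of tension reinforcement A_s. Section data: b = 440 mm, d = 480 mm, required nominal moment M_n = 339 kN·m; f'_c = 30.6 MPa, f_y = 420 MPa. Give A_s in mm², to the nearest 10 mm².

With M_n = 0.85 f'_c a b (d − a/2), solve the quadratic for a:
a = d − √(d² − 2M_n/(0.85 f'_c b)) = 480 − √(480² − 2 × 339×10⁶/(0.85 × 30.6 × 440)) = 66.29 mm.
A_s = 0.85 f'_c a b / f_y = 0.85 × 30.6 × 66.29 × 440 / 420 = 1806.3 mm².

A_s ≈ 1810 mm²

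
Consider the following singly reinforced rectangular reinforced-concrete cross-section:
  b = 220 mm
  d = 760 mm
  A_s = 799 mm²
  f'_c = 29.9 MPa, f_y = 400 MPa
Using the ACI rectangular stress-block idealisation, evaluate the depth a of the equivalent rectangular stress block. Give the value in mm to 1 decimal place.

T = A_s f_y = 799 × 400 = 319600 N = 319.6 kN.
Setting C = 0.85 f'_c a b equal to T: a = 319600/(0.85 × 29.9 × 220) = 57.2 mm.

a ≈ 57.2 mm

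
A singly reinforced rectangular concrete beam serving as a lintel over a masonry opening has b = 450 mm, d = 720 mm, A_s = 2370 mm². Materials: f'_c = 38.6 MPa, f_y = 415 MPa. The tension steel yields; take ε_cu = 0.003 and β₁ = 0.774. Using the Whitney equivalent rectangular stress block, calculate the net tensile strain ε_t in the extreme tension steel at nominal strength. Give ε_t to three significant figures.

ε_t ≈ 0.0221

a = A_s f_y/(0.85 f'_c b) = 66.62 mm.
β₁ = 0.774, so c = a/β₁ = 66.62/0.774 = 86.07 mm.
From the linear strain diagram with ε_cu = 0.003: ε_t = 0.003 (d − c)/c = 0.003 × (720 − 86.07)/86.07 = 0.0221.
Since ε_t ≥ 0.005, the section is tension-controlled.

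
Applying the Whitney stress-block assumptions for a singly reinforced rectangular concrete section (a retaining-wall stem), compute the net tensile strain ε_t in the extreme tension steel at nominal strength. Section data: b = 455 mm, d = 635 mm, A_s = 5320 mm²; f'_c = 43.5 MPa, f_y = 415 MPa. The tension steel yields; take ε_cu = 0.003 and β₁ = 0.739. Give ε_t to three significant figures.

ε_t ≈ 0.00773

a = A_s f_y/(0.85 f'_c b) = 131.23 mm.
β₁ = 0.739, so c = a/β₁ = 131.23/0.739 = 177.58 mm.
From the linear strain diagram with ε_cu = 0.003: ε_t = 0.003 (d − c)/c = 0.003 × (635 − 177.58)/177.58 = 0.00773.
Since ε_t ≥ 0.005, the section is tension-controlled.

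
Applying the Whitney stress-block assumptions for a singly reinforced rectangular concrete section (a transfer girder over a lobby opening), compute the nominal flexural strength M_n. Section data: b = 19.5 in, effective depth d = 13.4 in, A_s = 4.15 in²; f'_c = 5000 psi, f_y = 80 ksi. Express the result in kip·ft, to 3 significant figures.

T = A_s f_y = 4.15 × 80 = 332 kips.
a = T/(0.85 f'_c b) = 332/(0.85 × 5 × 19.5) = 4.006 in.
M_n = T(d − a/2) = 332 × (13.4 − 2.003) = 3783.8 kip·in = 3783.8/12 = 315.32 kip·ft.

M_n ≈ 315 kip·ft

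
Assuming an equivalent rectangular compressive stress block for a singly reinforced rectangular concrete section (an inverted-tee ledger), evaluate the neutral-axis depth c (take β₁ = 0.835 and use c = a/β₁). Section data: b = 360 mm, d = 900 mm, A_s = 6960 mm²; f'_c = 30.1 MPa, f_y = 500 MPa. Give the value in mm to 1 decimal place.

T = A_s f_y = 6960 × 500 = 3480000 N = 3480 kN.
Setting C = 0.85 f'_c a b equal to T: a = 3480000/(0.85 × 30.1 × 360) = 377.826 mm.
With β₁ = 0.835, c = a/β₁ = 377.826/0.835 = 452.5 mm.

c ≈ 452.5 mm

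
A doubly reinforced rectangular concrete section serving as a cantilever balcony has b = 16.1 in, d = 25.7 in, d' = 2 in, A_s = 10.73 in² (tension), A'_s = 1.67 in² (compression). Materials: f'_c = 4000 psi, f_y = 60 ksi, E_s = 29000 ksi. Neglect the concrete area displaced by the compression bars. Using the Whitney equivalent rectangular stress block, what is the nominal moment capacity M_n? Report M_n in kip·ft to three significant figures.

M_n ≈ 1140 kip·ft

Assume both steels yield.
a = (A_s − A'_s) f_y/(0.85 f'_c b) = (10.73 − 1.67) × 60/(0.85 × 4 × 16.1) = 9.931 in.
c = a/β₁ = 9.931/0.85 = 11.684 in; ε'_s = 0.003(c − d')/c = 0.0025 ≥ ε_y = 0.0021, so the compression steel yields.
M_n = (A_s − A'_s) f_y (d − a/2) + A'_s f_y (d − d') = 543.6 × (25.7 − 4.9655) + 100.2 × (25.7 − 2) = 11271.3 + 2374.7 = 13646.0 kip·in = 13646.0/12 = 1137.17 kip·ft.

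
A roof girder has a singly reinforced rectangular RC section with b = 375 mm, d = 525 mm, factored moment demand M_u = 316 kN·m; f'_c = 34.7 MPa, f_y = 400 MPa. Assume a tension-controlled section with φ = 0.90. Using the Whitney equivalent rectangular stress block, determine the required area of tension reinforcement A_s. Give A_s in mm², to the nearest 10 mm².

A_s ≈ 1780 mm²

M_n = M_u/φ = 316/0.90 = 351.111 kN·m.
With M_n = 0.85 f'_c a b (d − a/2), solve the quadratic for a:
a = d − √(d² − 2M_n/(0.85 f'_c b)) = 525 − √(525² − 2 × 351.111×10⁶/(0.85 × 34.7 × 375)) = 64.42 mm.
A_s = 0.85 f'_c a b / f_y = 0.85 × 34.7 × 64.42 × 375 / 400 = 1781.3 mm².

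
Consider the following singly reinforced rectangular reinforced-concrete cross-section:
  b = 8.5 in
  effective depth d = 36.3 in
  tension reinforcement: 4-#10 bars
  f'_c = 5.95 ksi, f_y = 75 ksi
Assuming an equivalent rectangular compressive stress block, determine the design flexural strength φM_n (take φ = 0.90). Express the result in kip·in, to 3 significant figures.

A_s = 4 × 1.27 = 5.08 in².
T = A_s f_y = 5.08 × 75 = 381 kips.
a = T/(0.85 f'_c b) = 381/(0.85 × 5.95 × 8.5) = 8.863 in.
M_n = T(d − a/2) = 381 × (36.3 − 4.4315) = 12141.9 kip·in.
φM_n = 0.90 × 12141.9 = 10927.7 kip·in.

φM_n ≈ 10900 kip·in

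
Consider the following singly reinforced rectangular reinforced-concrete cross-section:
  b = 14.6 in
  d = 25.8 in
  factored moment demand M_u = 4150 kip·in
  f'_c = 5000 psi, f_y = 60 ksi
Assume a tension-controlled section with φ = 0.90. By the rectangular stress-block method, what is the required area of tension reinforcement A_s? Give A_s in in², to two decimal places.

A_s ≈ 3.17 in²

M_n = M_u/φ = 4150/0.90 = 4611.11 kip·in.
From M_n = 0.85 f'_c a b (d − a/2):
a = d − √(d² − 2M_n/(0.85 f'_c b)) = 25.8 − √(25.8² − 2 × 4611.11/(0.85 × 5 × 14.6)) = 3.062 in.
A_s = 0.85 f'_c a b / f_y = 0.85 × 5 × 3.062 × 14.6 / 60 = 3.167 in².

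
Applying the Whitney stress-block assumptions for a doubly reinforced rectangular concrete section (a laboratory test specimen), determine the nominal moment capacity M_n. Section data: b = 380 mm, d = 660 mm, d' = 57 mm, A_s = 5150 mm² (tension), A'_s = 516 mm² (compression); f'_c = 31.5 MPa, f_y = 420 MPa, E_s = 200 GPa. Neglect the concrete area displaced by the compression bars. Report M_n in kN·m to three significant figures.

M_n ≈ 1230 kN·m

Assume both tension and compression steel yield.
Net tension couple steel: A_s − A'_s = 4634 mm².
a = (A_s − A'_s) f_y / (0.85 f'_c b) = 1946280/(0.85 × 31.5 × 380) = 191.29 mm.
c = a/β₁ = 191.29/0.825 = 231.87 mm; ε'_s = 0.003(c − d')/c = 0.0023 ≥ f_y/E_s = 0.0021, so compression steel does yield.
M_n = (A_s − A'_s) f_y (d − a/2) + A'_s f_y (d − d') = [1946280 × (660 − 95.645) + 216720 × (660 − 57)] × 10⁻⁶ = 1098.39 + 130.68 = 1229.07 kN·m.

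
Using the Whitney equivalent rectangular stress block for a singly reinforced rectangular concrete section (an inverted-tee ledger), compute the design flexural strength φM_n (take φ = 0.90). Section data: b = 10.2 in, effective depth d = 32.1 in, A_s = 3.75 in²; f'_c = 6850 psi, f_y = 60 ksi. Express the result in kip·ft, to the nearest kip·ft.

φM_n ≈ 510 kip·ft

T = A_s f_y = 3.75 × 60 = 225 kips.
a = T/(0.85 f'_c b) = 225/(0.85 × 6.85 × 10.2) = 3.789 in.
M_n = T(d − a/2) = 225 × (32.1 − 1.8945) = 6796.2 kip·in = 6796.2/12 = 566.35 kip·ft.
φM_n = 0.90 × 566.35 = 509.72 kip·ft.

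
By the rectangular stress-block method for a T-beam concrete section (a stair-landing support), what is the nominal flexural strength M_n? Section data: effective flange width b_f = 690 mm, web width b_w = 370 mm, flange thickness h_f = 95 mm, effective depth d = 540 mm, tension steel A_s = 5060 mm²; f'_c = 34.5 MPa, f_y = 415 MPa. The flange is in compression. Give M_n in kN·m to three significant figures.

Tension: T = A_s f_y = 5060 × 415 = 2099900 N.
Try a within the flange: a = T/(0.85 f'_c b_f) = 2099900/(0.85 × 34.5 × 690) = 103.78 mm.
a = 103.78 > h_f = 95 mm: the block extends into the web. Split into flange-overhang and web parts.
C_f = 0.85 f'_c (b_f − b_w) h_f = 0.85 × 34.5 × (690 − 370) × 95 = 891480 N.
Remaining web compression depth: a_w = (T − C_f)/(0.85 f'_c b_w) = (2099900 − 891480)/(0.85 × 34.5 × 370) = 111.37 mm.
M_n = C_f(d − h_f/2) + (T − C_f)(d − a_w/2) = 891480 × (540 − 47.5) + 1208420 × (540 − 55.685) = 439.05 + 585.26 = 1024.31 × 10⁶ N·mm.
M_n = 1024.31 kN·m.

M_n ≈ 1020 kN·m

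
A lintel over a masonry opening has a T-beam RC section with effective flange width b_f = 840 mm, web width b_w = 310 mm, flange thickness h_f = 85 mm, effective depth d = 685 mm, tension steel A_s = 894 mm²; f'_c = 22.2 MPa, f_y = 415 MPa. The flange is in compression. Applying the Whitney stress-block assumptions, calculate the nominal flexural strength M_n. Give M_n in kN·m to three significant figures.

Tension: T = A_s f_y = 894 × 415 = 371010 N.
Try a within the flange: a = T/(0.85 f'_c b_f) = 371010/(0.85 × 22.2 × 840) = 23.41 mm.
Since a = 23.41 ≤ h_f = 85 mm, the stress block lies entirely in the flange; analyse as a rectangular beam of width b_f.
M_n = T(d − a/2) = 371010 × (685 − 11.705) = 249.80 × 10⁶ N·mm.
M_n = 249.80 kN·m.

M_n ≈ 250 kN·m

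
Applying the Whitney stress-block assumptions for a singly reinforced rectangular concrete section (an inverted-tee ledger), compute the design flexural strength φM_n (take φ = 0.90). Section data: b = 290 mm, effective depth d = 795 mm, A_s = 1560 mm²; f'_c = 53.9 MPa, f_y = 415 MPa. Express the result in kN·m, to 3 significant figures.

T = A_s f_y = 1560 × 415 = 647400 N = 647.4 kN.
From C = T: a = T/(0.85 f'_c b) = 647400/(0.85 × 53.9 × 290) = 48.73 mm.
M_n = T(d − a/2) = 647.4 kN × (795 − 24.365) mm = 498.91 kN·m.
φM_n = 0.90 × 498.91 = 449.02 kN·m.

φM_n ≈ 449 kN·m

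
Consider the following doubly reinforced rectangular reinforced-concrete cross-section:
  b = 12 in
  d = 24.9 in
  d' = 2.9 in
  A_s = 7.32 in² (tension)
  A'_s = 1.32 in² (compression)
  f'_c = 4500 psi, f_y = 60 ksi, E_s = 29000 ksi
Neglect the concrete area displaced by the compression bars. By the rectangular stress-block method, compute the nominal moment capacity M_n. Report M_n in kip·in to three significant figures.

Assume both steels yield.
a = (A_s − A'_s) f_y/(0.85 f'_c b) = (7.32 − 1.32) × 60/(0.85 × 4.5 × 12) = 7.843 in.
c = a/β₁ = 7.843/0.825 = 9.507 in; ε'_s = 0.003(c − d')/c = 0.0021 ≥ ε_y = 0.0021, so the compression steel yields.
M_n = (A_s − A'_s) f_y (d − a/2) + A'_s f_y (d − d') = 360 × (24.9 − 3.9215) + 79.2 × (24.9 − 2.9) = 7552.3 + 1742.4 = 9294.7 kip·in.

M_n ≈ 9290 kip·in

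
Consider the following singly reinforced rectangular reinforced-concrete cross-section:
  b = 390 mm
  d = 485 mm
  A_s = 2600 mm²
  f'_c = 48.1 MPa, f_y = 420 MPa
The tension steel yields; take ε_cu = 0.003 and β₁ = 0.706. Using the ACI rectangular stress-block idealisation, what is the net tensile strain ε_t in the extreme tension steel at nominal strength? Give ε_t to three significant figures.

a = A_s f_y/(0.85 f'_c b) = 68.48 mm.
β₁ = 0.706, so c = a/β₁ = 68.48/0.706 = 97.00 mm.
From the linear strain diagram with ε_cu = 0.003: ε_t = 0.003 (d − c)/c = 0.003 × (485 − 97.00)/97.00 = 0.0120.
Since ε_t ≥ 0.005, the section is tension-controlled.

ε_t ≈ 0.0120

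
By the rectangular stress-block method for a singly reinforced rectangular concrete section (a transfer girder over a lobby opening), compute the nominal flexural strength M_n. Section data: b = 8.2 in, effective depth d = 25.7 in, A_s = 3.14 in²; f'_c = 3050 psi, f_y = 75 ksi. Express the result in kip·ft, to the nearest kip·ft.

T = A_s f_y = 3.14 × 75 = 235.5 kips.
a = T/(0.85 f'_c b) = 235.5/(0.85 × 3.05 × 8.2) = 11.078 in.
M_n = T(d − a/2) = 235.5 × (25.7 − 5.539) = 4747.9 kip·in = 4747.9/12 = 395.66 kip·ft.

M_n ≈ 396 kip·ft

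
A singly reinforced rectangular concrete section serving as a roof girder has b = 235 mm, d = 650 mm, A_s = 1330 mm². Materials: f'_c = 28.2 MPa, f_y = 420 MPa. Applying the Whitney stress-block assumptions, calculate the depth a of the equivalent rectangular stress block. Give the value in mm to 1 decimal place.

T = A_s f_y = 1330 × 420 = 558600 N = 558.6 kN.
Setting C = 0.85 f'_c a b equal to T: a = 558600/(0.85 × 28.2 × 235) = 99.2 mm.

a ≈ 99.2 mm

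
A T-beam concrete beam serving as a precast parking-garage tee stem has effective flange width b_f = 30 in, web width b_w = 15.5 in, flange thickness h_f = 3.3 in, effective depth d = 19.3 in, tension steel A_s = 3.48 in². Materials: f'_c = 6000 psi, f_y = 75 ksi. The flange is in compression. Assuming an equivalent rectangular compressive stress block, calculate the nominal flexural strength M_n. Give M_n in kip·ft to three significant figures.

Tension: T = A_s f_y = 3.48 × 75 = 261 kips.
Try a within the flange: a = T/(0.85 f'_c b_f) = 261/(0.85 × 6 × 30) = 1.706 in.
Since a = 1.706 ≤ h_f = 3.3 in, the stress block lies entirely in the flange; analyse as a rectangular beam of width b_f.
M_n = T(d − a/2) = 261 × (19.3 − 0.853) = 4814.7 kip·in.
M_n = 4814.7/12 = 401.23 kip·ft.

M_n ≈ 401 kip·ft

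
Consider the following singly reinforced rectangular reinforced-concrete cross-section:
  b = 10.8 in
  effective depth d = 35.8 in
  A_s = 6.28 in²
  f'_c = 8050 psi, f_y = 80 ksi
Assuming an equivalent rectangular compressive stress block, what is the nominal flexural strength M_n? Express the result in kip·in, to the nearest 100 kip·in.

M_n ≈ 16300 kip·in

T = A_s f_y = 6.28 × 80 = 502.4 kips.
a = T/(0.85 f'_c b) = 502.4/(0.85 × 8.05 × 10.8) = 6.798 in.
M_n = T(d − a/2) = 502.4 × (35.8 − 3.399) = 16278.3 kip·in.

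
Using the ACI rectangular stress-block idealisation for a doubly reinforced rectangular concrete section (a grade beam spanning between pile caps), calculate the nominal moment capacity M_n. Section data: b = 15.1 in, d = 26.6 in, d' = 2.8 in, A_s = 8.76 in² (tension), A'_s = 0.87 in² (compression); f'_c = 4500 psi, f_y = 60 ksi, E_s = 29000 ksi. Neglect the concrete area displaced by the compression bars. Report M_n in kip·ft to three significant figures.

M_n ≈ 991 kip·ft

Assume both steels yield.
a = (A_s − A'_s) f_y/(0.85 f'_c b) = (8.76 − 0.87) × 60/(0.85 × 4.5 × 15.1) = 8.196 in.
c = a/β₁ = 8.196/0.825 = 9.935 in; ε'_s = 0.003(c − d')/c = 0.0022 ≥ ε_y = 0.0021, so the compression steel yields.
M_n = (A_s − A'_s) f_y (d − a/2) + A'_s f_y (d − d') = 473.4 × (26.6 − 4.098) + 52.2 × (26.6 − 2.8) = 10652.4 + 1242.4 = 11894.8 kip·in = 11894.8/12 = 991.23 kip·ft.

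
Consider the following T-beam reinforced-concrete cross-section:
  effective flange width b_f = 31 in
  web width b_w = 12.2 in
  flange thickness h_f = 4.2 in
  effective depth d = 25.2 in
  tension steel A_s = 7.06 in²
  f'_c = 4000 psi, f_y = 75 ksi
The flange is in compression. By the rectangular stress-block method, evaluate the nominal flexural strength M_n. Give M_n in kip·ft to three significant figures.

Tension: T = A_s f_y = 7.06 × 75 = 529.5 kips.
Try a within the flange: a = T/(0.85 f'_c b_f) = 529.5/(0.85 × 4 × 31) = 5.024 in.
a = 5.024 > h_f = 4.2 in: the block extends into the web. Split into flange-overhang and web parts.
C_f = 0.85 f'_c (b_f − b_w) h_f = 0.85 × 4 × (31 − 12.2) × 4.2 = 268.5 kips.
Remaining web compression depth: a_w = (T − C_f)/(0.85 f'_c b_w) = (529.5 − 268.5)/(0.85 × 4 × 12.2) = 6.292 in.
M_n = C_f(d − h_f/2) + (T − C_f)(d − a_w/2) = 268.5 × (25.2 − 2.1) + 261 × (25.2 − 3.146) = 6202.4 + 5756.1 = 11958.5 kip·in.
M_n = 11958.5/12 = 996.54 kip·ft.

M_n ≈ 997 kip·ft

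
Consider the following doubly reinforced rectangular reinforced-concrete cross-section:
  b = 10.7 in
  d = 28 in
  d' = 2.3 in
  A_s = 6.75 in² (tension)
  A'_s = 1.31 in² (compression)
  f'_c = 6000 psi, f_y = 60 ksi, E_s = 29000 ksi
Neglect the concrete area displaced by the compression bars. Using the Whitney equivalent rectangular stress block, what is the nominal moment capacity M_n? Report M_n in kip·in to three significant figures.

Assume both steels yield.
a = (A_s − A'_s) f_y/(0.85 f'_c b) = (6.75 − 1.31) × 60/(0.85 × 6 × 10.7) = 5.981 in.
c = a/β₁ = 5.981/0.75 = 7.975 in; ε'_s = 0.003(c − d')/c = 0.0021 ≥ ε_y = 0.0021, so the compression steel yields.
M_n = (A_s − A'_s) f_y (d − a/2) + A'_s f_y (d − d') = 326.4 × (28 − 2.9905) + 78.6 × (28 − 2.3) = 8163.1 + 2020.0 = 10183.1 kip·in.

M_n ≈ 10200 kip·in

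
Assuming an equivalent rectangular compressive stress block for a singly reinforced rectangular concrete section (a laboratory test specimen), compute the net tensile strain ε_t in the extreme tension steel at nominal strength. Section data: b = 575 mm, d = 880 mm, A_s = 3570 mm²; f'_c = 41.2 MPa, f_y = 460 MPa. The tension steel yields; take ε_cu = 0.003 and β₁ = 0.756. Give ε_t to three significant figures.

a = A_s f_y/(0.85 f'_c b) = 81.55 mm.
β₁ = 0.756, so c = a/β₁ = 81.55/0.756 = 107.87 mm.
From the linear strain diagram with ε_cu = 0.003: ε_t = 0.003 (d − c)/c = 0.003 × (880 − 107.87)/107.87 = 0.0215.
Since ε_t ≥ 0.005, the section is tension-controlled.

ε_t ≈ 0.0215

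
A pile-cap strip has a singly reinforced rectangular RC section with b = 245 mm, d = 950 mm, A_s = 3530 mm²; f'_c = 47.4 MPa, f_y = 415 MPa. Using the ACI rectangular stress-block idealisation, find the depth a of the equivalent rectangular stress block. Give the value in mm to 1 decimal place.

T = A_s f_y = 3530 × 415 = 1464950 N = 1464.95 kN.
Setting C = 0.85 f'_c a b equal to T: a = 1464950/(0.85 × 47.4 × 245) = 148.4 mm.

a ≈ 148.4 mm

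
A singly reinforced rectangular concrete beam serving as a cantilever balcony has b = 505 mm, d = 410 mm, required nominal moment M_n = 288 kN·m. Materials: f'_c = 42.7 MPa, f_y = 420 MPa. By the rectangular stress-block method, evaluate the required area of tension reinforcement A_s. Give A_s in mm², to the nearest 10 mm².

A_s ≈ 1760 mm²

With M_n = 0.85 f'_c a b (d − a/2), solve the quadratic for a:
a = d − √(d² − 2M_n/(0.85 f'_c b)) = 410 − √(410² − 2 × 288×10⁶/(0.85 × 42.7 × 505)) = 40.31 mm.
A_s = 0.85 f'_c a b / f_y = 0.85 × 42.7 × 40.31 × 505 / 420 = 1759.1 mm².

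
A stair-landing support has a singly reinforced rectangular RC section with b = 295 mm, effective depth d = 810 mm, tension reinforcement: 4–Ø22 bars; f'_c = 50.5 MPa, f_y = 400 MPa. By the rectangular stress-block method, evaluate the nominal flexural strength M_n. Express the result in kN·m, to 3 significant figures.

A_s = 4 × 380 = 1520 mm².
T = A_s f_y = 1520 × 400 = 608000 N = 608 kN.
From C = T: a = T/(0.85 f'_c b) = 608000/(0.85 × 50.5 × 295) = 48.01 mm.
M_n = T(d − a/2) = 608 kN × (810 − 24.005) mm = 477.88 kN·m.

M_n ≈ 478 kN·m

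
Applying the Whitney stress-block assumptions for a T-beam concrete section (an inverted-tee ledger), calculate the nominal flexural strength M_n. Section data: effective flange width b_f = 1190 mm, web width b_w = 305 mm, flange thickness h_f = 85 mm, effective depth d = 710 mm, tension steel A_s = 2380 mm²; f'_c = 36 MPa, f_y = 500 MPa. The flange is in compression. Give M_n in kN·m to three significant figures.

Tension: T = A_s f_y = 2380 × 500 = 1190000 N.
Try a within the flange: a = T/(0.85 f'_c b_f) = 1190000/(0.85 × 36 × 1190) = 32.68 mm.
Since a = 32.68 ≤ h_f = 85 mm, the stress block lies entirely in the flange; analyse as a rectangular beam of width b_f.
M_n = T(d − a/2) = 1190000 × (710 − 16.34) = 825.46 × 10⁶ N·mm.
M_n = 825.46 kN·m.

M_n ≈ 825 kN·m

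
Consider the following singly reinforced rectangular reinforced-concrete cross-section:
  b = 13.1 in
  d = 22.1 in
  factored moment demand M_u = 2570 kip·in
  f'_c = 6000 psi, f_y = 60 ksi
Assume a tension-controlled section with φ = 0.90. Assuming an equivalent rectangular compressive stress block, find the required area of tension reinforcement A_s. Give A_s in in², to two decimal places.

M_n = M_u/φ = 2570/0.90 = 2855.56 kip·in.
From M_n = 0.85 f'_c a b (d − a/2):
a = d − √(d² − 2M_n/(0.85 f'_c b)) = 22.1 − √(22.1² − 2 × 2855.56/(0.85 × 6 × 13.1)) = 2.027 in.
A_s = 0.85 f'_c a b / f_y = 0.85 × 6 × 2.027 × 13.1 / 60 = 2.257 in².

A_s ≈ 2.26 in²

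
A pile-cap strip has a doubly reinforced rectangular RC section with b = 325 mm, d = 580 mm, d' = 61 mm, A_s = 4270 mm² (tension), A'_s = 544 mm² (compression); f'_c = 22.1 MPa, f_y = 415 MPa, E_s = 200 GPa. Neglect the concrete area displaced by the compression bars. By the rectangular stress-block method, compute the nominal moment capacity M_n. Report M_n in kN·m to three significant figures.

M_n ≈ 818 kN·m

Assume both tension and compression steel yield.
Net tension couple steel: A_s − A'_s = 3726 mm².
a = (A_s − A'_s) f_y / (0.85 f'_c b) = 1546290/(0.85 × 22.1 × 325) = 253.28 mm.
c = a/β₁ = 253.28/0.85 = 297.98 mm; ε'_s = 0.003(c − d')/c = 0.0024 ≥ f_y/E_s = 0.0021, so compression steel does yield.
M_n = (A_s − A'_s) f_y (d − a/2) + A'_s f_y (d − d') = [1546290 × (580 − 126.64) + 225760 × (580 − 61)] × 10⁻⁶ = 701.03 + 117.17 = 818.20 kN·m.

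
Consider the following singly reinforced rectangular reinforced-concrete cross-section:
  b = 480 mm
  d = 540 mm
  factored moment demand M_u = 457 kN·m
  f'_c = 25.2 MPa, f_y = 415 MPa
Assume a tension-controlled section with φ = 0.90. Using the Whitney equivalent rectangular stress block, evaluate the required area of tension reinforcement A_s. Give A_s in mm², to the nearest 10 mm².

A_s ≈ 2500 mm²

M_n = M_u/φ = 457/0.90 = 507.778 kN·m.
With M_n = 0.85 f'_c a b (d − a/2), solve the quadratic for a:
a = d − √(d² − 2M_n/(0.85 f'_c b)) = 540 − √(540² − 2 × 507.778×10⁶/(0.85 × 25.2 × 480)) = 100.88 mm.
A_s = 0.85 f'_c a b / f_y = 0.85 × 25.2 × 100.88 × 480 / 415 = 2499.3 mm².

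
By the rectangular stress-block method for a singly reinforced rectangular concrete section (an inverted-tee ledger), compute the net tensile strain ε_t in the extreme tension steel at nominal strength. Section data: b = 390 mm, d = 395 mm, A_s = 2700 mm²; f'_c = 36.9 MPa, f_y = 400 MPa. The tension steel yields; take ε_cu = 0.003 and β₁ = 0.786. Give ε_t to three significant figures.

ε_t ≈ 0.00755

a = A_s f_y/(0.85 f'_c b) = 88.29 mm.
β₁ = 0.786, so c = a/β₁ = 88.29/0.786 = 112.33 mm.
From the linear strain diagram with ε_cu = 0.003: ε_t = 0.003 (d − c)/c = 0.003 × (395 − 112.33)/112.33 = 0.00755.
Since ε_t ≥ 0.005, the section is tension-controlled.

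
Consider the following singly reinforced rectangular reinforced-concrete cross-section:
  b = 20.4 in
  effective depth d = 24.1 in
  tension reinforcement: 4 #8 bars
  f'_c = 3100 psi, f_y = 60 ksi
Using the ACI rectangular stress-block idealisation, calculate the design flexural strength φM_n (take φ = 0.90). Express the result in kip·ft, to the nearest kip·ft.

φM_n ≈ 318 kip·ft

A_s = 4 × 0.79 = 3.16 in².
T = A_s f_y = 3.16 × 60 = 189.6 kips.
a = T/(0.85 f'_c b) = 189.6/(0.85 × 3.1 × 20.4) = 3.527 in.
M_n = T(d − a/2) = 189.6 × (24.1 − 1.7635) = 4235.0 kip·in = 4235.0/12 = 352.92 kip·ft.
φM_n = 0.90 × 352.92 = 317.63 kip·ft.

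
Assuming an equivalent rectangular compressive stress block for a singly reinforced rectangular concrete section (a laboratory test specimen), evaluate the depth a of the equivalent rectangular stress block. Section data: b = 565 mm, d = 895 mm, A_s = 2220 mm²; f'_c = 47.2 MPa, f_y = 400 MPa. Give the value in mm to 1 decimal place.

a ≈ 39.2 mm

T = A_s f_y = 2220 × 400 = 888000 N = 888 kN.
Setting C = 0.85 f'_c a b equal to T: a = 888000/(0.85 × 47.2 × 565) = 39.2 mm.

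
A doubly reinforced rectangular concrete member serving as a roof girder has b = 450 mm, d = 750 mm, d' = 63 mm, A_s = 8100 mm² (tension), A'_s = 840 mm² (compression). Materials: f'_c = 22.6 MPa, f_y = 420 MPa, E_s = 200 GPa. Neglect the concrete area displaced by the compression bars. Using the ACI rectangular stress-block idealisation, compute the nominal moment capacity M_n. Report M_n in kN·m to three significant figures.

Assume both tension and compression steel yield.
Net tension couple steel: A_s − A'_s = 7260 mm².
a = (A_s − A'_s) f_y / (0.85 f'_c b) = 3049200/(0.85 × 22.6 × 450) = 352.73 mm.
c = a/β₁ = 352.73/0.85 = 414.98 mm; ε'_s = 0.003(c − d')/c = 0.0025 ≥ f_y/E_s = 0.0021, so compression steel does yield.
M_n = (A_s − A'_s) f_y (d − a/2) + A'_s f_y (d − d') = [3049200 × (750 − 176.365) + 352800 × (750 − 63)] × 10⁻⁶ = 1749.13 + 242.37 = 1991.50 kN·m.

M_n ≈ 1990 kN·m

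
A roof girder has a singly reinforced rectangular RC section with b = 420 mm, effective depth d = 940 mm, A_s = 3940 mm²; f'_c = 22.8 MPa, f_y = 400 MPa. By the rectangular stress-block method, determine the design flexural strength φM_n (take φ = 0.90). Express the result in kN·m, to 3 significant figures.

φM_n ≈ 1200 kN·m

T = A_s f_y = 3940 × 400 = 1576000 N = 1576 kN.
From C = T: a = T/(0.85 f'_c b) = 1576000/(0.85 × 22.8 × 420) = 193.62 mm.
M_n = T(d − a/2) = 1576 kN × (940 − 96.81) mm = 1328.87 kN·m.
φM_n = 0.90 × 1328.87 = 1195.98 kN·m.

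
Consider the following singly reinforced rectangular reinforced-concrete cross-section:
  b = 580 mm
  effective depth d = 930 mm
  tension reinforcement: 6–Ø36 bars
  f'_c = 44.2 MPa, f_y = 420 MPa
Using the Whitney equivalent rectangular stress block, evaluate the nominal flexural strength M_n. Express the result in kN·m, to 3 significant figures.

A_s = 6 × 1018 = 6108 mm².
T = A_s f_y = 6108 × 420 = 2565360 N = 2565.36 kN.
From C = T: a = T/(0.85 f'_c b) = 2565360/(0.85 × 44.2 × 580) = 117.73 mm.
M_n = T(d − a/2) = 2565.36 kN × (930 − 58.865) mm = 2234.77 kN·m.

M_n ≈ 2230 kN·m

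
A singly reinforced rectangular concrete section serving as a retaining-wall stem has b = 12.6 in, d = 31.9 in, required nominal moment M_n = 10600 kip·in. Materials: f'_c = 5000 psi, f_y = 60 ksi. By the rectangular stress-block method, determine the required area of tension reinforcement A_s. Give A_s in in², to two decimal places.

A_s ≈ 6.22 in²

From M_n = 0.85 f'_c a b (d − a/2):
a = d − √(d² − 2M_n/(0.85 f'_c b)) = 31.9 − √(31.9² − 2 × 10600/(0.85 × 5 × 12.6)) = 6.966 in.
A_s = 0.85 f'_c a b / f_y = 0.85 × 5 × 6.966 × 12.6 / 60 = 6.217 in².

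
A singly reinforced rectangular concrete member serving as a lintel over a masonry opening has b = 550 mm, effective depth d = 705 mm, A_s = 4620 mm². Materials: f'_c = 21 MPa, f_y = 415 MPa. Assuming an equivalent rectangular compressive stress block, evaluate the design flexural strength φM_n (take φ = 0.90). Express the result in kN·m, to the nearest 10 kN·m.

φM_n ≈ 1050 kN·m

T = A_s f_y = 4620 × 415 = 1917300 N = 1917.3 kN.
From C = T: a = T/(0.85 f'_c b) = 1917300/(0.85 × 21 × 550) = 195.29 mm.
M_n = T(d − a/2) = 1917.3 kN × (705 − 97.645) mm = 1164.48 kN·m.
φM_n = 0.90 × 1164.48 = 1048.03 kN·m.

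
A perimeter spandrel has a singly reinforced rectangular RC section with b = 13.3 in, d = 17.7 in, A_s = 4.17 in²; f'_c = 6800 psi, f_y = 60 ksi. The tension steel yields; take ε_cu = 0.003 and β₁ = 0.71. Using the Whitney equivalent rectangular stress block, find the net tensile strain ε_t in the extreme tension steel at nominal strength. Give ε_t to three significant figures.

a = A_s f_y/(0.85 f'_c b) = 3.255 in.
β₁ = 0.71, so c = a/β₁ = 3.255/0.71 = 4.585 in.
From the linear strain diagram with ε_cu = 0.003: ε_t = 0.003 (d − c)/c = 0.003 × (17.7 − 4.585)/4.585 = 0.00858.
Since ε_t ≥ 0.005, the section is tension-controlled.

ε_t ≈ 0.00858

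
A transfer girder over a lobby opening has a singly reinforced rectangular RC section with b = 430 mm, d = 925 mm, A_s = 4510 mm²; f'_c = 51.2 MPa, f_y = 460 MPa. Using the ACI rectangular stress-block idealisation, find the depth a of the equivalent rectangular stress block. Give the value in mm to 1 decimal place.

T = A_s f_y = 4510 × 460 = 2074600 N = 2074.6 kN.
Setting C = 0.85 f'_c a b equal to T: a = 2074600/(0.85 × 51.2 × 430) = 110.9 mm.

a ≈ 110.9 mm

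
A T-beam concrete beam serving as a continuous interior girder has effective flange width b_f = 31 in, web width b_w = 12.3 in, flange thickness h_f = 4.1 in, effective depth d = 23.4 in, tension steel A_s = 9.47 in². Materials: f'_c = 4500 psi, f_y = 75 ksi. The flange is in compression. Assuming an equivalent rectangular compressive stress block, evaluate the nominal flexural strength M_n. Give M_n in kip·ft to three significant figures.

M_n ≈ 1180 kip·ft

Tension: T = A_s f_y = 9.47 × 75 = 710.25 kips.
Try a within the flange: a = T/(0.85 f'_c b_f) = 710.25/(0.85 × 4.5 × 31) = 5.990 in.
a = 5.990 > h_f = 4.1 in: the block extends into the web. Split into flange-overhang and web parts.
C_f = 0.85 f'_c (b_f − b_w) h_f = 0.85 × 4.5 × (31 − 12.3) × 4.1 = 293.3 kips.
Remaining web compression depth: a_w = (T − C_f)/(0.85 f'_c b_w) = (710.25 − 293.3)/(0.85 × 4.5 × 12.3) = 8.862 in.
M_n = C_f(d − h_f/2) + (T − C_f)(d − a_w/2) = 293.3 × (23.4 − 2.05) + 416.95 × (23.4 − 4.431) = 6262.0 + 7909.1 = 14171.1 kip·in.
M_n = 14171.1/12 = 1180.93 kip·ft.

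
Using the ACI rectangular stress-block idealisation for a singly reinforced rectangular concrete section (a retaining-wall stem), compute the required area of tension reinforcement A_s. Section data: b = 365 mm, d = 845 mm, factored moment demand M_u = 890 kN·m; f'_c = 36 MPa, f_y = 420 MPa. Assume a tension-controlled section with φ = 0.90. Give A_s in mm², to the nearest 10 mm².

A_s ≈ 2980 mm²

M_n = M_u/φ = 890/0.90 = 988.889 kN·m.
With M_n = 0.85 f'_c a b (d − a/2), solve the quadratic for a:
a = d − √(d² − 2M_n/(0.85 f'_c b)) = 845 − √(845² − 2 × 988.889×10⁶/(0.85 × 36 × 365)) = 112.23 mm.
A_s = 0.85 f'_c a b / f_y = 0.85 × 36 × 112.23 × 365 / 420 = 2984.5 mm².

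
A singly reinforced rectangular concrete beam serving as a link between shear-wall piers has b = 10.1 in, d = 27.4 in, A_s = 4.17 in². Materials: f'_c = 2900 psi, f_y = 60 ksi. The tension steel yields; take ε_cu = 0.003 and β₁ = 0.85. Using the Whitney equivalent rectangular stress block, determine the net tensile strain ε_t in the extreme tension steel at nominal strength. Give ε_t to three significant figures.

a = A_s f_y/(0.85 f'_c b) = 10.050 in.
β₁ = 0.85, so c = a/β₁ = 10.050/0.85 = 11.824 in.
From the linear strain diagram with ε_cu = 0.003: ε_t = 0.003 (d − c)/c = 0.003 × (27.4 − 11.824)/11.824 = 0.00395.
ε_t < 0.004 — the section is over-reinforced for flexure under ACI limits.

ε_t ≈ 0.00395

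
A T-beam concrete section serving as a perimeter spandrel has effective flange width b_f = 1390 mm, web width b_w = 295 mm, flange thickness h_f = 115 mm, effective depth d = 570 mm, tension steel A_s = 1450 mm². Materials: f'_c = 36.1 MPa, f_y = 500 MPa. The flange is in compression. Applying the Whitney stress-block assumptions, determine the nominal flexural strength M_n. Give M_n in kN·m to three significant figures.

M_n ≈ 407 kN·m

Tension: T = A_s f_y = 1450 × 500 = 725000 N.
Try a within the flange: a = T/(0.85 f'_c b_f) = 725000/(0.85 × 36.1 × 1390) = 17.00 mm.
Since a = 17.00 ≤ h_f = 115 mm, the stress block lies entirely in the flange; analyse as a rectangular beam of width b_f.
M_n = T(d − a/2) = 725000 × (570 − 8.5) = 407.09 × 10⁶ N·mm.
M_n = 407.09 kN·m.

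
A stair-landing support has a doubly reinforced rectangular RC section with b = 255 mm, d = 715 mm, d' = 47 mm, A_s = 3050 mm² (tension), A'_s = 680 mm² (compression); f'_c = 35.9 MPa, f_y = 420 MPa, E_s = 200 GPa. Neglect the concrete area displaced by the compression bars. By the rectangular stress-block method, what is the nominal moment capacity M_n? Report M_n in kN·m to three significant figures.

Assume both tension and compression steel yield.
Net tension couple steel: A_s − A'_s = 2370 mm².
a = (A_s − A'_s) f_y / (0.85 f'_c b) = 995400/(0.85 × 35.9 × 255) = 127.92 mm.
c = a/β₁ = 127.92/0.794 = 161.11 mm; ε'_s = 0.003(c − d')/c = 0.0021 ≥ f_y/E_s = 0.0021, so compression steel does yield.
M_n = (A_s − A'_s) f_y (d − a/2) + A'_s f_y (d − d') = [995400 × (715 − 63.96) + 285600 × (715 − 47)] × 10⁻⁶ = 648.05 + 190.78 = 838.83 kN·m.

M_n ≈ 839 kN·m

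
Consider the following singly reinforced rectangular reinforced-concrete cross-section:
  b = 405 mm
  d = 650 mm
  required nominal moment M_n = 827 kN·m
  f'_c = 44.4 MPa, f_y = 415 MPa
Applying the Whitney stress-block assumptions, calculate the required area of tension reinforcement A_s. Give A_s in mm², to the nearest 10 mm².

With M_n = 0.85 f'_c a b (d − a/2), solve the quadratic for a:
a = d − √(d² − 2M_n/(0.85 f'_c b)) = 650 − √(650² − 2 × 827×10⁶/(0.85 × 44.4 × 405)) = 89.39 mm.
A_s = 0.85 f'_c a b / f_y = 0.85 × 44.4 × 89.39 × 405 / 415 = 3292.3 mm².

A_s ≈ 3290 mm²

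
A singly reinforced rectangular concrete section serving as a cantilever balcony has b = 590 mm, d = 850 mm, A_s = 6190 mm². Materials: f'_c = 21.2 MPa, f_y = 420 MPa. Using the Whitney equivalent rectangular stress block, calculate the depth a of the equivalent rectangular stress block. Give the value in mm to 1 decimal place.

a ≈ 244.5 mm

T = A_s f_y = 6190 × 420 = 2599800 N = 2599.8 kN.
Setting C = 0.85 f'_c a b equal to T: a = 2599800/(0.85 × 21.2 × 590) = 244.5 mm.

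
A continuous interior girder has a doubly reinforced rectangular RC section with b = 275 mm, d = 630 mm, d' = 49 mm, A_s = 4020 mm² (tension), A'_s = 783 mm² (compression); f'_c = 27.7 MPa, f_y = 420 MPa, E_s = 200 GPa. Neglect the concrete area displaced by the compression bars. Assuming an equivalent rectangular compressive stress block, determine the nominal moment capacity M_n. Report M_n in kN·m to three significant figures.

M_n ≈ 905 kN·m

Assume both tension and compression steel yield.
Net tension couple steel: A_s − A'_s = 3237 mm².
a = (A_s − A'_s) f_y / (0.85 f'_c b) = 1359540/(0.85 × 27.7 × 275) = 209.97 mm.
c = a/β₁ = 209.97/0.85 = 247.02 mm; ε'_s = 0.003(c − d')/c = 0.0024 ≥ f_y/E_s = 0.0021, so compression steel does yield.
M_n = (A_s − A'_s) f_y (d − a/2) + A'_s f_y (d − d') = [1359540 × (630 − 104.985) + 328860 × (630 − 49)] × 10⁻⁶ = 713.78 + 191.07 = 904.85 kN·m.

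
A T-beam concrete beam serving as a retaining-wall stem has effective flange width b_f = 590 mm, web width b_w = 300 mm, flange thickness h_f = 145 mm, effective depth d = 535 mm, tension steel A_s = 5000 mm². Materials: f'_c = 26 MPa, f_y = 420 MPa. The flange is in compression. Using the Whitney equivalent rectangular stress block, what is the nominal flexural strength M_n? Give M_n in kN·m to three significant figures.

Tension: T = A_s f_y = 5000 × 420 = 2100000 N.
Try a within the flange: a = T/(0.85 f'_c b_f) = 2100000/(0.85 × 26 × 590) = 161.06 mm.
a = 161.06 > h_f = 145 mm: the block extends into the web. Split into flange-overhang and web parts.
C_f = 0.85 f'_c (b_f − b_w) h_f = 0.85 × 26 × (590 − 300) × 145 = 929305 N.
Remaining web compression depth: a_w = (T − C_f)/(0.85 f'_c b_w) = (2100000 − 929305)/(0.85 × 26 × 300) = 176.58 mm.
M_n = C_f(d − h_f/2) + (T − C_f)(d − a_w/2) = 929305 × (535 − 72.5) + 1170695 × (535 − 88.29) = 429.80 + 522.96 = 952.76 × 10⁶ N·mm.
M_n = 952.76 kN·m.

M_n ≈ 953 kN·m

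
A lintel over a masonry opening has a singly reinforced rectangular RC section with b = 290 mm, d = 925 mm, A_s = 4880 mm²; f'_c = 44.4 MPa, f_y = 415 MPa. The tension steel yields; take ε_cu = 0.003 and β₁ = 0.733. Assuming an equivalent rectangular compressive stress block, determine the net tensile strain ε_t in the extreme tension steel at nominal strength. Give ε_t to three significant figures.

a = A_s f_y/(0.85 f'_c b) = 185.04 mm.
β₁ = 0.733, so c = a/β₁ = 185.04/0.733 = 252.44 mm.
From the linear strain diagram with ε_cu = 0.003: ε_t = 0.003 (d − c)/c = 0.003 × (925 − 252.44)/252.44 = 0.00799.
Since ε_t ≥ 0.005, the section is tension-controlled.

ε_t ≈ 0.00799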